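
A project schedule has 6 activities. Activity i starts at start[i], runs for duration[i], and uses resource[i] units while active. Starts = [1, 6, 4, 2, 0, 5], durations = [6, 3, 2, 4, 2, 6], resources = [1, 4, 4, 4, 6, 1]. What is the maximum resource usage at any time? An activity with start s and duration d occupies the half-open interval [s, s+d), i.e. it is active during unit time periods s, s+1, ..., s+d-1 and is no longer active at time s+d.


Each activity i is active on [start_i, start_i + duration_i).
Compute total resource usage per time slot:
  t=0: active resources = [6], total = 6
  t=1: active resources = [1, 6], total = 7
  t=2: active resources = [1, 4], total = 5
  t=3: active resources = [1, 4], total = 5
  t=4: active resources = [1, 4, 4], total = 9
  t=5: active resources = [1, 4, 4, 1], total = 10
  t=6: active resources = [1, 4, 1], total = 6
  t=7: active resources = [4, 1], total = 5
  t=8: active resources = [4, 1], total = 5
  t=9: active resources = [1], total = 1
  t=10: active resources = [1], total = 1
Peak resource demand = 10

10


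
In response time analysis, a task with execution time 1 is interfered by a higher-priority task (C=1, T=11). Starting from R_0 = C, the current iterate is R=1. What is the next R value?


R_next = C + ceil(R_prev / T_hp) * C_hp
ceil(1 / 11) = ceil(0.0909) = 1
Interference = 1 * 1 = 1
R_next = 1 + 1 = 2

2


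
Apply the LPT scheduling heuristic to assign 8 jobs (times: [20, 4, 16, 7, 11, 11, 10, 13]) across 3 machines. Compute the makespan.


Sort jobs in decreasing order (LPT): [20, 16, 13, 11, 11, 10, 7, 4]
Assign each job to the least loaded machine:
  Machine 1: jobs [20, 10], load = 30
  Machine 2: jobs [16, 11, 4], load = 31
  Machine 3: jobs [13, 11, 7], load = 31
Makespan = max load = 31

31


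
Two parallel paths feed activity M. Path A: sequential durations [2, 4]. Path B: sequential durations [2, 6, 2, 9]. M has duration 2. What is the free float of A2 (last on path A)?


ES(A2) = sum of predecessors on chain A = 2
EF(A2) = ES + duration = 2 + 4 = 6
Successor of A2 is M. ES(M) = max(sum(A), sum(B)) = max(6, 19) = 19
Free float = ES(successor) - EF(current) = 19 - 6 = 13

13


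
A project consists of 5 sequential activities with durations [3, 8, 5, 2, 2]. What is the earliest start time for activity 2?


Activity 2 starts after activities 1 through 1 complete.
Predecessor durations: [3]
ES = 3 = 3

3


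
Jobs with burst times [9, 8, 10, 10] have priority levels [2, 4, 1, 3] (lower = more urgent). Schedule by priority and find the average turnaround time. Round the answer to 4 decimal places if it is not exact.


Sort by priority (ascending = highest first):
Order: [(1, 10), (2, 9), (3, 10), (4, 8)]
Completion times:
  Priority 1, burst=10, C=10
  Priority 2, burst=9, C=19
  Priority 3, burst=10, C=29
  Priority 4, burst=8, C=37
Average turnaround = 95/4 = 23.75

23.75


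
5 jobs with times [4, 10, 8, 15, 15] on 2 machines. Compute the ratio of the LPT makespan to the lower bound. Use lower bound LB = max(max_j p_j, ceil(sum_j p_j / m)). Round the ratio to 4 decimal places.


LPT order: [15, 15, 10, 8, 4]
Machine loads after assignment: [25, 27]
LPT makespan = 27
Lower bound = max(max_job, ceil(total/2)) = max(15, 26) = 26
Ratio = 27 / 26 = 1.0385

1.0385


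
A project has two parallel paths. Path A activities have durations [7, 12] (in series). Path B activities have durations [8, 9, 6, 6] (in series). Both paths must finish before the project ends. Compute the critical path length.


Path A total = 7 + 12 = 19
Path B total = 8 + 9 + 6 + 6 = 29
Critical path = longest path = max(19, 29) = 29

29


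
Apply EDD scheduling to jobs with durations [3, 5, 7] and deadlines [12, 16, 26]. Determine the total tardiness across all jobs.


Sort by due date (EDD order): [(3, 12), (5, 16), (7, 26)]
Compute completion times and tardiness:
  Job 1: p=3, d=12, C=3, tardiness=max(0,3-12)=0
  Job 2: p=5, d=16, C=8, tardiness=max(0,8-16)=0
  Job 3: p=7, d=26, C=15, tardiness=max(0,15-26)=0
Total tardiness = 0

0


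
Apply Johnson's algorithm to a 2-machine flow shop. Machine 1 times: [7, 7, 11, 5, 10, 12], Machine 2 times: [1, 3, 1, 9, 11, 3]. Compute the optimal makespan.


Apply Johnson's rule:
  Group 1 (a <= b): [(4, 5, 9), (5, 10, 11)]
  Group 2 (a > b): [(2, 7, 3), (6, 12, 3), (1, 7, 1), (3, 11, 1)]
Optimal job order: [4, 5, 2, 6, 1, 3]
Schedule:
  Job 4: M1 done at 5, M2 done at 14
  Job 5: M1 done at 15, M2 done at 26
  Job 2: M1 done at 22, M2 done at 29
  Job 6: M1 done at 34, M2 done at 37
  Job 1: M1 done at 41, M2 done at 42
  Job 3: M1 done at 52, M2 done at 53
Makespan = 53

53


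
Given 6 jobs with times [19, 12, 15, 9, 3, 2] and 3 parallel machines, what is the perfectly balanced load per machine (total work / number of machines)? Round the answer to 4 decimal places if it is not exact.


Total processing time = 19 + 12 + 15 + 9 + 3 + 2 = 60
Number of machines = 3
Ideal balanced load = 60 / 3 = 20.0

20.0


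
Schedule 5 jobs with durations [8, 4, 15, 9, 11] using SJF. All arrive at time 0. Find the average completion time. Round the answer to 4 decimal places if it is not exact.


SJF order (ascending): [4, 8, 9, 11, 15]
Completion times:
  Job 1: burst=4, C=4
  Job 2: burst=8, C=12
  Job 3: burst=9, C=21
  Job 4: burst=11, C=32
  Job 5: burst=15, C=47
Average completion = 116/5 = 23.2

23.2


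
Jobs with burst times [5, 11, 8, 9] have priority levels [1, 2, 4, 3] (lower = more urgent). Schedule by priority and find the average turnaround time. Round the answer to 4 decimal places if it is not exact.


Sort by priority (ascending = highest first):
Order: [(1, 5), (2, 11), (3, 9), (4, 8)]
Completion times:
  Priority 1, burst=5, C=5
  Priority 2, burst=11, C=16
  Priority 3, burst=9, C=25
  Priority 4, burst=8, C=33
Average turnaround = 79/4 = 19.75

19.75


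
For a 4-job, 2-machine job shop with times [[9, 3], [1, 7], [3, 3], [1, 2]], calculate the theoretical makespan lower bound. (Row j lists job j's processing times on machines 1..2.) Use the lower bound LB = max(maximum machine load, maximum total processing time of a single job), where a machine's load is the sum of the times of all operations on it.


Machine loads:
  Machine 1: 9 + 1 + 3 + 1 = 14
  Machine 2: 3 + 7 + 3 + 2 = 15
Max machine load = 15
Job totals:
  Job 1: 12
  Job 2: 8
  Job 3: 6
  Job 4: 3
Max job total = 12
Lower bound = max(15, 12) = 15

15


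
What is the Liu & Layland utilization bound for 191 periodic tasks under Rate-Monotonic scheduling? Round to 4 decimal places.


Compute 2^(1/191) = 1.0036356358
Subtract 1: 1.0036356358 - 1 = 0.0036356358
Multiply by n: 191 * 0.0036356358 = 0.6944064378
Round to 4 dp: 0.6944

0.6944


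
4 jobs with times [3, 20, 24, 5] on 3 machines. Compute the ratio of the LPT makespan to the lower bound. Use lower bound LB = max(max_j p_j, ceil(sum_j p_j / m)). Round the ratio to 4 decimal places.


LPT order: [24, 20, 5, 3]
Machine loads after assignment: [24, 20, 8]
LPT makespan = 24
Lower bound = max(max_job, ceil(total/3)) = max(24, 18) = 24
Ratio = 24 / 24 = 1.0

1.0


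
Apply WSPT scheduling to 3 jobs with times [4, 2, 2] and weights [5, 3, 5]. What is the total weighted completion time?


Compute p/w ratios and sort ascending (WSPT): [(2, 5), (2, 3), (4, 5)]
Compute weighted completion times:
  Job (p=2,w=5): C=2, w*C=5*2=10
  Job (p=2,w=3): C=4, w*C=3*4=12
  Job (p=4,w=5): C=8, w*C=5*8=40
Total weighted completion time = 62

62


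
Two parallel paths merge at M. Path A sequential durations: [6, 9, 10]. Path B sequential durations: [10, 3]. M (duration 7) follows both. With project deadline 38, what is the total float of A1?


Forward pass: ES(A1) = sum of predecessors on chain A = 0
EF = ES + duration = 0 + 6 = 6
Backward pass: LF(M) = deadline = 38; LS(M) = 38 - 7 = 31
LF(A1) = LS(M) - sum(successors on chain A) = 31 - 19 = 12
LS = LF - duration = 12 - 6 = 6
Total float = LS - ES = 6 - 0 = 6

6


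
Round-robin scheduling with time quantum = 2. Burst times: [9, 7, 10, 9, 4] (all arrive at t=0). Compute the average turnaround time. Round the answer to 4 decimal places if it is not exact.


Time quantum = 2
Execution trace:
  J1 runs 2 units, time = 2
  J2 runs 2 units, time = 4
  J3 runs 2 units, time = 6
  J4 runs 2 units, time = 8
  J5 runs 2 units, time = 10
  J1 runs 2 units, time = 12
  J2 runs 2 units, time = 14
  J3 runs 2 units, time = 16
  J4 runs 2 units, time = 18
  J5 runs 2 units, time = 20
  J1 runs 2 units, time = 22
  J2 runs 2 units, time = 24
  J3 runs 2 units, time = 26
  J4 runs 2 units, time = 28
  J1 runs 2 units, time = 30
  J2 runs 1 units, time = 31
  J3 runs 2 units, time = 33
  J4 runs 2 units, time = 35
  J1 runs 1 units, time = 36
  J3 runs 2 units, time = 38
  J4 runs 1 units, time = 39
Finish times: [36, 31, 38, 39, 20]
Average turnaround = 164/5 = 32.8

32.8


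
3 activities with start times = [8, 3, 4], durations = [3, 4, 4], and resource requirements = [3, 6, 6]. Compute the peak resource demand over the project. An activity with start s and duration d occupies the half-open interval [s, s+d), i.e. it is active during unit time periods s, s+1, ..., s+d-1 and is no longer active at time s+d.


Each activity i is active on [start_i, start_i + duration_i).
Compute total resource usage per time slot:
  t=0: active resources = [], total = 0
  t=1: active resources = [], total = 0
  t=2: active resources = [], total = 0
  t=3: active resources = [6], total = 6
  t=4: active resources = [6, 6], total = 12
  t=5: active resources = [6, 6], total = 12
  t=6: active resources = [6, 6], total = 12
  t=7: active resources = [6], total = 6
  t=8: active resources = [3], total = 3
  t=9: active resources = [3], total = 3
  t=10: active resources = [3], total = 3
Peak resource demand = 12

12


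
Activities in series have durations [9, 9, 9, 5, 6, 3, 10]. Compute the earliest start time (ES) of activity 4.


Activity 4 starts after activities 1 through 3 complete.
Predecessor durations: [9, 9, 9]
ES = 9 + 9 + 9 = 27

27


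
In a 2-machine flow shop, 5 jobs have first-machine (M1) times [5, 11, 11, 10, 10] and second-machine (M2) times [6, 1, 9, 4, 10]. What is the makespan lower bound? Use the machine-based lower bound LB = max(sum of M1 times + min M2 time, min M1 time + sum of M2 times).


LB1 = sum(M1 times) + min(M2 times) = 47 + 1 = 48
LB2 = min(M1 times) + sum(M2 times) = 5 + 30 = 35
Lower bound = max(LB1, LB2) = max(48, 35) = 48

48


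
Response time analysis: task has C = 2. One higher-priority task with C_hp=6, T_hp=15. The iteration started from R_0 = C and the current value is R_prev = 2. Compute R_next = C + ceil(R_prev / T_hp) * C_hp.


R_next = C + ceil(R_prev / T_hp) * C_hp
ceil(2 / 15) = ceil(0.1333) = 1
Interference = 1 * 6 = 6
R_next = 2 + 6 = 8

8


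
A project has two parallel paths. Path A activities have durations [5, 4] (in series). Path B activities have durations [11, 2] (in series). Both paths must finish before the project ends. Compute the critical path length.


Path A total = 5 + 4 = 9
Path B total = 11 + 2 = 13
Critical path = longest path = max(9, 13) = 13

13


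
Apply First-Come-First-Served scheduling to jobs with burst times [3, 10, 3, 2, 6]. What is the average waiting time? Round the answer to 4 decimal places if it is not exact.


FCFS order (as given): [3, 10, 3, 2, 6]
Waiting times:
  Job 1: wait = 0
  Job 2: wait = 3
  Job 3: wait = 13
  Job 4: wait = 16
  Job 5: wait = 18
Sum of waiting times = 50
Average waiting time = 50/5 = 10.0

10.0


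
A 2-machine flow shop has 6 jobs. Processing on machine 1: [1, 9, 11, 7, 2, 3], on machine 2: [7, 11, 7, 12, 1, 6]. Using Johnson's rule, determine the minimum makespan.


Apply Johnson's rule:
  Group 1 (a <= b): [(1, 1, 7), (6, 3, 6), (4, 7, 12), (2, 9, 11)]
  Group 2 (a > b): [(3, 11, 7), (5, 2, 1)]
Optimal job order: [1, 6, 4, 2, 3, 5]
Schedule:
  Job 1: M1 done at 1, M2 done at 8
  Job 6: M1 done at 4, M2 done at 14
  Job 4: M1 done at 11, M2 done at 26
  Job 2: M1 done at 20, M2 done at 37
  Job 3: M1 done at 31, M2 done at 44
  Job 5: M1 done at 33, M2 done at 45
Makespan = 45

45


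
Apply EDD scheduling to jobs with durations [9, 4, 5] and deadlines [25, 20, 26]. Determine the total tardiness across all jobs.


Sort by due date (EDD order): [(4, 20), (9, 25), (5, 26)]
Compute completion times and tardiness:
  Job 1: p=4, d=20, C=4, tardiness=max(0,4-20)=0
  Job 2: p=9, d=25, C=13, tardiness=max(0,13-25)=0
  Job 3: p=5, d=26, C=18, tardiness=max(0,18-26)=0
Total tardiness = 0

0


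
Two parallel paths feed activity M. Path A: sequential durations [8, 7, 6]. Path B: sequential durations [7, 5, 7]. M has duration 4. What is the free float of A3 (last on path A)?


ES(A3) = sum of predecessors on chain A = 15
EF(A3) = ES + duration = 15 + 6 = 21
Successor of A3 is M. ES(M) = max(sum(A), sum(B)) = max(21, 19) = 21
Free float = ES(successor) - EF(current) = 21 - 21 = 0

0


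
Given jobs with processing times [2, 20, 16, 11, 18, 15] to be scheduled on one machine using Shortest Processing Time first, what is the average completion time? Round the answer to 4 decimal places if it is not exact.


Sort jobs by processing time (SPT order): [2, 11, 15, 16, 18, 20]
Compute completion times sequentially:
  Job 1: processing = 2, completes at 2
  Job 2: processing = 11, completes at 13
  Job 3: processing = 15, completes at 28
  Job 4: processing = 16, completes at 44
  Job 5: processing = 18, completes at 62
  Job 6: processing = 20, completes at 82
Sum of completion times = 231
Average completion time = 231/6 = 38.5

38.5


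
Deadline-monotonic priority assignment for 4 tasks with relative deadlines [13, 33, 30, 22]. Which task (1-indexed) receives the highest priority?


Sort tasks by relative deadline (ascending):
  Task 1: deadline = 13
  Task 4: deadline = 22
  Task 3: deadline = 30
  Task 2: deadline = 33
Priority order (highest first): [1, 4, 3, 2]
Highest priority task = 1

1


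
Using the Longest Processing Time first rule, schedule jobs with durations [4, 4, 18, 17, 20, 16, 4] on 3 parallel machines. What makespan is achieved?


Sort jobs in decreasing order (LPT): [20, 18, 17, 16, 4, 4, 4]
Assign each job to the least loaded machine:
  Machine 1: jobs [20, 4], load = 24
  Machine 2: jobs [18, 4, 4], load = 26
  Machine 3: jobs [17, 16], load = 33
Makespan = max load = 33

33


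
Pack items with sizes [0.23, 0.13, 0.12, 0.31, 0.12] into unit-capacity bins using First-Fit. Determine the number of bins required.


Place items sequentially using First-Fit:
  Item 0.23 -> new Bin 1
  Item 0.13 -> Bin 1 (now 0.36)
  Item 0.12 -> Bin 1 (now 0.48)
  Item 0.31 -> Bin 1 (now 0.79)
  Item 0.12 -> Bin 1 (now 0.91)
Total bins used = 1

1


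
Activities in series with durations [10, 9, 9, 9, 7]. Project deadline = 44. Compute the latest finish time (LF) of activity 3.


LF(activity 3) = deadline - sum of successor durations
Successors: activities 4 through 5 with durations [9, 7]
Sum of successor durations = 16
LF = 44 - 16 = 28

28


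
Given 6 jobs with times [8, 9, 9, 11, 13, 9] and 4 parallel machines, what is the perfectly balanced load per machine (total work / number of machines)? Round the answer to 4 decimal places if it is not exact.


Total processing time = 8 + 9 + 9 + 11 + 13 + 9 = 59
Number of machines = 4
Ideal balanced load = 59 / 4 = 14.75

14.75


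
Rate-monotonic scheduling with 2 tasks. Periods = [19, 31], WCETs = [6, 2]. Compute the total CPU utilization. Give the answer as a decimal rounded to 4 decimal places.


Compute individual utilizations (exact fractions):
  Task 1: C/T = 6/19 (approx. 0.3158)
  Task 2: C/T = 2/31 (approx. 0.0645)
Total utilization U = 6/19 + 2/31 = 224/589
Rounded to 4 decimal places: U = 0.3803
RM (Liu & Layland) bound for 2 tasks = 0.828427; compare with U = 224/589 (approx. 0.380306)
U <= bound, so schedulable by RM sufficient condition.

0.3803


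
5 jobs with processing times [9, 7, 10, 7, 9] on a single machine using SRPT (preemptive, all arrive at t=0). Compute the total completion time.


Since all jobs arrive at t=0, SRPT equals SPT ordering.
SPT order: [7, 7, 9, 9, 10]
Completion times:
  Job 1: p=7, C=7
  Job 2: p=7, C=14
  Job 3: p=9, C=23
  Job 4: p=9, C=32
  Job 5: p=10, C=42
Total completion time = 7 + 14 + 23 + 32 + 42 = 118

118


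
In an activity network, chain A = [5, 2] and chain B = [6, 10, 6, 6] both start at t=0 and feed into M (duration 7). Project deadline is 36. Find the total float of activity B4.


Forward pass: ES(B4) = sum of predecessors on chain B = 22
EF = ES + duration = 22 + 6 = 28
Backward pass: LF(M) = deadline = 36; LS(M) = 36 - 7 = 29
LF(B4) = LS(M) - sum(successors on chain B) = 29 - 0 = 29
LS = LF - duration = 29 - 6 = 23
Total float = LS - ES = 23 - 22 = 1

1


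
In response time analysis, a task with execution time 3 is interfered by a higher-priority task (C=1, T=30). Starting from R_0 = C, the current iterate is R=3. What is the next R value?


R_next = C + ceil(R_prev / T_hp) * C_hp
ceil(3 / 30) = ceil(0.1) = 1
Interference = 1 * 1 = 1
R_next = 3 + 1 = 4

4


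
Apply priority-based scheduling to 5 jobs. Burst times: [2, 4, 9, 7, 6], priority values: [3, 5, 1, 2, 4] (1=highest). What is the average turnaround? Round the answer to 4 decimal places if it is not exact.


Sort by priority (ascending = highest first):
Order: [(1, 9), (2, 7), (3, 2), (4, 6), (5, 4)]
Completion times:
  Priority 1, burst=9, C=9
  Priority 2, burst=7, C=16
  Priority 3, burst=2, C=18
  Priority 4, burst=6, C=24
  Priority 5, burst=4, C=28
Average turnaround = 95/5 = 19.0

19.0


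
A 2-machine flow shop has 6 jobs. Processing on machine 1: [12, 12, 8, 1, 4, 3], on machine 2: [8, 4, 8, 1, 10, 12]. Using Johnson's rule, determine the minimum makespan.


Apply Johnson's rule:
  Group 1 (a <= b): [(4, 1, 1), (6, 3, 12), (5, 4, 10), (3, 8, 8)]
  Group 2 (a > b): [(1, 12, 8), (2, 12, 4)]
Optimal job order: [4, 6, 5, 3, 1, 2]
Schedule:
  Job 4: M1 done at 1, M2 done at 2
  Job 6: M1 done at 4, M2 done at 16
  Job 5: M1 done at 8, M2 done at 26
  Job 3: M1 done at 16, M2 done at 34
  Job 1: M1 done at 28, M2 done at 42
  Job 2: M1 done at 40, M2 done at 46
Makespan = 46

46


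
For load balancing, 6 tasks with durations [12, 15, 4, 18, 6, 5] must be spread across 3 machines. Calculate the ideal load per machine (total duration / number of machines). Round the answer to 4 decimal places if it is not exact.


Total processing time = 12 + 15 + 4 + 18 + 6 + 5 = 60
Number of machines = 3
Ideal balanced load = 60 / 3 = 20.0

20.0


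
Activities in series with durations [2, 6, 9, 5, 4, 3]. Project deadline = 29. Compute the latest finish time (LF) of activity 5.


LF(activity 5) = deadline - sum of successor durations
Successors: activities 6 through 6 with durations [3]
Sum of successor durations = 3
LF = 29 - 3 = 26

26


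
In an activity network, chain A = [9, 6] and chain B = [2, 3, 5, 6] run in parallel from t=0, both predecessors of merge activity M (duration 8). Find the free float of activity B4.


ES(B4) = sum of predecessors on chain B = 10
EF(B4) = ES + duration = 10 + 6 = 16
Successor of B4 is M. ES(M) = max(sum(A), sum(B)) = max(15, 16) = 16
Free float = ES(successor) - EF(current) = 16 - 16 = 0

0


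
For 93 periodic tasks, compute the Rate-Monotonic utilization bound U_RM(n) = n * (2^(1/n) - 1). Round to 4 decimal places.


Compute 2^(1/93) = 1.0074810397
Subtract 1: 1.0074810397 - 1 = 0.0074810397
Multiply by n: 93 * 0.0074810397 = 0.6957366921
Round to 4 dp: 0.6957

0.6957


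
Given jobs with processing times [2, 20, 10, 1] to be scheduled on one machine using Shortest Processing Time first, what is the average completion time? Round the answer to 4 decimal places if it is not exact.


Sort jobs by processing time (SPT order): [1, 2, 10, 20]
Compute completion times sequentially:
  Job 1: processing = 1, completes at 1
  Job 2: processing = 2, completes at 3
  Job 3: processing = 10, completes at 13
  Job 4: processing = 20, completes at 33
Sum of completion times = 50
Average completion time = 50/4 = 12.5

12.5


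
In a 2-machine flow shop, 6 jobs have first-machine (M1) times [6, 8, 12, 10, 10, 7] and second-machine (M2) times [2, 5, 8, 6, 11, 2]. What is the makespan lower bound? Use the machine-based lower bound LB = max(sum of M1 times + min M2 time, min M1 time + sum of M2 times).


LB1 = sum(M1 times) + min(M2 times) = 53 + 2 = 55
LB2 = min(M1 times) + sum(M2 times) = 6 + 34 = 40
Lower bound = max(LB1, LB2) = max(55, 40) = 55

55


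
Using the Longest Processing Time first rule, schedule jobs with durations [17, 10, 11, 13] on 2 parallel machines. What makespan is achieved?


Sort jobs in decreasing order (LPT): [17, 13, 11, 10]
Assign each job to the least loaded machine:
  Machine 1: jobs [17, 10], load = 27
  Machine 2: jobs [13, 11], load = 24
Makespan = max load = 27

27


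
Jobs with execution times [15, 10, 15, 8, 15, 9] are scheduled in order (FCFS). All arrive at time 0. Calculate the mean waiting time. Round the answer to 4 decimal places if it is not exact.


FCFS order (as given): [15, 10, 15, 8, 15, 9]
Waiting times:
  Job 1: wait = 0
  Job 2: wait = 15
  Job 3: wait = 25
  Job 4: wait = 40
  Job 5: wait = 48
  Job 6: wait = 63
Sum of waiting times = 191
Average waiting time = 191/6 = 31.8333

31.8333


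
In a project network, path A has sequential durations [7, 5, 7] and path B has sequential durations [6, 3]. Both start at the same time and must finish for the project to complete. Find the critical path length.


Path A total = 7 + 5 + 7 = 19
Path B total = 6 + 3 = 9
Critical path = longest path = max(19, 9) = 19

19


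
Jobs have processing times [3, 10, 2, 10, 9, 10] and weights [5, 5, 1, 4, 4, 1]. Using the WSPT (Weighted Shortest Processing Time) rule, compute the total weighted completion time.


Compute p/w ratios and sort ascending (WSPT): [(3, 5), (10, 5), (2, 1), (9, 4), (10, 4), (10, 1)]
Compute weighted completion times:
  Job (p=3,w=5): C=3, w*C=5*3=15
  Job (p=10,w=5): C=13, w*C=5*13=65
  Job (p=2,w=1): C=15, w*C=1*15=15
  Job (p=9,w=4): C=24, w*C=4*24=96
  Job (p=10,w=4): C=34, w*C=4*34=136
  Job (p=10,w=1): C=44, w*C=1*44=44
Total weighted completion time = 371

371


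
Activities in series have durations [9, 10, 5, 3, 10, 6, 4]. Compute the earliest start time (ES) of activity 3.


Activity 3 starts after activities 1 through 2 complete.
Predecessor durations: [9, 10]
ES = 9 + 10 = 19

19


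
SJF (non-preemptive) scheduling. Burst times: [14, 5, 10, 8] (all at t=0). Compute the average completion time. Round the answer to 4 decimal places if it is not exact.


SJF order (ascending): [5, 8, 10, 14]
Completion times:
  Job 1: burst=5, C=5
  Job 2: burst=8, C=13
  Job 3: burst=10, C=23
  Job 4: burst=14, C=37
Average completion = 78/4 = 19.5

19.5


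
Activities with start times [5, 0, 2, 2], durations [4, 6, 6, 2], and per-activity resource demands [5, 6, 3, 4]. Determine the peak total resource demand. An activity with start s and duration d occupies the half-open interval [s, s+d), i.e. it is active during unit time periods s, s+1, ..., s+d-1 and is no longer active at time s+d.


Each activity i is active on [start_i, start_i + duration_i).
Compute total resource usage per time slot:
  t=0: active resources = [6], total = 6
  t=1: active resources = [6], total = 6
  t=2: active resources = [6, 3, 4], total = 13
  t=3: active resources = [6, 3, 4], total = 13
  t=4: active resources = [6, 3], total = 9
  t=5: active resources = [5, 6, 3], total = 14
  t=6: active resources = [5, 3], total = 8
  t=7: active resources = [5, 3], total = 8
  t=8: active resources = [5], total = 5
Peak resource demand = 14

14


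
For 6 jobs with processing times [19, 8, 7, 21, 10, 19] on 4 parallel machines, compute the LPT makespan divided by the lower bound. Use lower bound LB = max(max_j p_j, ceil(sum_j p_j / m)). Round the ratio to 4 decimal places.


LPT order: [21, 19, 19, 10, 8, 7]
Machine loads after assignment: [21, 19, 19, 25]
LPT makespan = 25
Lower bound = max(max_job, ceil(total/4)) = max(21, 21) = 21
Ratio = 25 / 21 = 1.1905

1.1905


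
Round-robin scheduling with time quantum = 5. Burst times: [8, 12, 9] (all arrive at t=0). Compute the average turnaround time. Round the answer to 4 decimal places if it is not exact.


Time quantum = 5
Execution trace:
  J1 runs 5 units, time = 5
  J2 runs 5 units, time = 10
  J3 runs 5 units, time = 15
  J1 runs 3 units, time = 18
  J2 runs 5 units, time = 23
  J3 runs 4 units, time = 27
  J2 runs 2 units, time = 29
Finish times: [18, 29, 27]
Average turnaround = 74/3 = 24.6667

24.6667


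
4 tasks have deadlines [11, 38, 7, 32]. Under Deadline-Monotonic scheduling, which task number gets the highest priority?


Sort tasks by relative deadline (ascending):
  Task 3: deadline = 7
  Task 1: deadline = 11
  Task 4: deadline = 32
  Task 2: deadline = 38
Priority order (highest first): [3, 1, 4, 2]
Highest priority task = 3

3


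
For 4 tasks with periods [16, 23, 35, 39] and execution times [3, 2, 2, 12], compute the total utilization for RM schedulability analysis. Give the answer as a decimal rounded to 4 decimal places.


Compute individual utilizations (exact fractions):
  Task 1: C/T = 3/16 (approx. 0.1875)
  Task 2: C/T = 2/23 (approx. 0.087)
  Task 3: C/T = 2/35 (approx. 0.0571)
  Task 4: C/T = 12/39 = 4/13 (approx. 0.3077)
Total utilization U = 3/16 + 2/23 + 2/35 + 4/13 = 107043/167440
Rounded to 4 decimal places: U = 0.6393
RM (Liu & Layland) bound for 4 tasks = 0.756828; compare with U = 107043/167440 (approx. 0.639292)
U <= bound, so schedulable by RM sufficient condition.

0.6393


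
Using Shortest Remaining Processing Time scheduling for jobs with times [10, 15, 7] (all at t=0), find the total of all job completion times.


Since all jobs arrive at t=0, SRPT equals SPT ordering.
SPT order: [7, 10, 15]
Completion times:
  Job 1: p=7, C=7
  Job 2: p=10, C=17
  Job 3: p=15, C=32
Total completion time = 7 + 17 + 32 = 56

56


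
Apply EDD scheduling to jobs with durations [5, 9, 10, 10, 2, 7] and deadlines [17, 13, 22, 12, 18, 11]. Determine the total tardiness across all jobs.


Sort by due date (EDD order): [(7, 11), (10, 12), (9, 13), (5, 17), (2, 18), (10, 22)]
Compute completion times and tardiness:
  Job 1: p=7, d=11, C=7, tardiness=max(0,7-11)=0
  Job 2: p=10, d=12, C=17, tardiness=max(0,17-12)=5
  Job 3: p=9, d=13, C=26, tardiness=max(0,26-13)=13
  Job 4: p=5, d=17, C=31, tardiness=max(0,31-17)=14
  Job 5: p=2, d=18, C=33, tardiness=max(0,33-18)=15
  Job 6: p=10, d=22, C=43, tardiness=max(0,43-22)=21
Total tardiness = 68

68


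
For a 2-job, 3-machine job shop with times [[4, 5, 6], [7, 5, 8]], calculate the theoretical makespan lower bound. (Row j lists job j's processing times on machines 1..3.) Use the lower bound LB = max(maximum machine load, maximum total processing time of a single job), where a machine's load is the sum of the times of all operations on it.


Machine loads:
  Machine 1: 4 + 7 = 11
  Machine 2: 5 + 5 = 10
  Machine 3: 6 + 8 = 14
Max machine load = 14
Job totals:
  Job 1: 15
  Job 2: 20
Max job total = 20
Lower bound = max(14, 20) = 20

20


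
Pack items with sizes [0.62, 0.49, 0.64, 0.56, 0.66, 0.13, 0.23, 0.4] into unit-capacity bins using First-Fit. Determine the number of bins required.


Place items sequentially using First-Fit:
  Item 0.62 -> new Bin 1
  Item 0.49 -> new Bin 2
  Item 0.64 -> new Bin 3
  Item 0.56 -> new Bin 4
  Item 0.66 -> new Bin 5
  Item 0.13 -> Bin 1 (now 0.75)
  Item 0.23 -> Bin 1 (now 0.98)
  Item 0.4 -> Bin 2 (now 0.89)
Total bins used = 5

5


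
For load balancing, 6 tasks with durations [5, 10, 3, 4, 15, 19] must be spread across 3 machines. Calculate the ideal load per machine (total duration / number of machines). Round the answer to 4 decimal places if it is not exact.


Total processing time = 5 + 10 + 3 + 4 + 15 + 19 = 56
Number of machines = 3
Ideal balanced load = 56 / 3 = 18.6667

18.6667


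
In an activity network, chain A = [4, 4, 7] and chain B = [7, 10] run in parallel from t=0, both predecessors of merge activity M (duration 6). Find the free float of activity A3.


ES(A3) = sum of predecessors on chain A = 8
EF(A3) = ES + duration = 8 + 7 = 15
Successor of A3 is M. ES(M) = max(sum(A), sum(B)) = max(15, 17) = 17
Free float = ES(successor) - EF(current) = 17 - 15 = 2

2


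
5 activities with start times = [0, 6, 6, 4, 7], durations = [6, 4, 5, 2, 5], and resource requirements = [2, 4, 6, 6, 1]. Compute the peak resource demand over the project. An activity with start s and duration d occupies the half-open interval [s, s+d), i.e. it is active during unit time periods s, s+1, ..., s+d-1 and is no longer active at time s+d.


Each activity i is active on [start_i, start_i + duration_i).
Compute total resource usage per time slot:
  t=0: active resources = [2], total = 2
  t=1: active resources = [2], total = 2
  t=2: active resources = [2], total = 2
  t=3: active resources = [2], total = 2
  t=4: active resources = [2, 6], total = 8
  t=5: active resources = [2, 6], total = 8
  t=6: active resources = [4, 6], total = 10
  t=7: active resources = [4, 6, 1], total = 11
  t=8: active resources = [4, 6, 1], total = 11
  t=9: active resources = [4, 6, 1], total = 11
  t=10: active resources = [6, 1], total = 7
  t=11: active resources = [1], total = 1
Peak resource demand = 11

11


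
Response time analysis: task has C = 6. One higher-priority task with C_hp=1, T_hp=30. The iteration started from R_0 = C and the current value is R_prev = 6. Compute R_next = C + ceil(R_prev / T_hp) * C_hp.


R_next = C + ceil(R_prev / T_hp) * C_hp
ceil(6 / 30) = ceil(0.2) = 1
Interference = 1 * 1 = 1
R_next = 6 + 1 = 7

7


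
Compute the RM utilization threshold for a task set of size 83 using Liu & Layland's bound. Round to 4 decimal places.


Compute 2^(1/83) = 1.0083861392
Subtract 1: 1.0083861392 - 1 = 0.0083861392
Multiply by n: 83 * 0.0083861392 = 0.6960495536
Round to 4 dp: 0.6960

0.6960


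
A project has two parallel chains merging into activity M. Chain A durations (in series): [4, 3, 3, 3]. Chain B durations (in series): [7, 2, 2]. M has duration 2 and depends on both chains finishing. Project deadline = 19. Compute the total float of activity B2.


Forward pass: ES(B2) = sum of predecessors on chain B = 7
EF = ES + duration = 7 + 2 = 9
Backward pass: LF(M) = deadline = 19; LS(M) = 19 - 2 = 17
LF(B2) = LS(M) - sum(successors on chain B) = 17 - 2 = 15
LS = LF - duration = 15 - 2 = 13
Total float = LS - ES = 13 - 7 = 6

6


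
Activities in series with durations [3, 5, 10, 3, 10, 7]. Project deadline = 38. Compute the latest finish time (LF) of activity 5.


LF(activity 5) = deadline - sum of successor durations
Successors: activities 6 through 6 with durations [7]
Sum of successor durations = 7
LF = 38 - 7 = 31

31


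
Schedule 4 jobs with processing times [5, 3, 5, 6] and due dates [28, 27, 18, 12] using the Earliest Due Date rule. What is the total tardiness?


Sort by due date (EDD order): [(6, 12), (5, 18), (3, 27), (5, 28)]
Compute completion times and tardiness:
  Job 1: p=6, d=12, C=6, tardiness=max(0,6-12)=0
  Job 2: p=5, d=18, C=11, tardiness=max(0,11-18)=0
  Job 3: p=3, d=27, C=14, tardiness=max(0,14-27)=0
  Job 4: p=5, d=28, C=19, tardiness=max(0,19-28)=0
Total tardiness = 0

0


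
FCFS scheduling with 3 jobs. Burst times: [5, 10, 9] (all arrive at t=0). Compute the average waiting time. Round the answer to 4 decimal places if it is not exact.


FCFS order (as given): [5, 10, 9]
Waiting times:
  Job 1: wait = 0
  Job 2: wait = 5
  Job 3: wait = 15
Sum of waiting times = 20
Average waiting time = 20/3 = 6.6667

6.6667


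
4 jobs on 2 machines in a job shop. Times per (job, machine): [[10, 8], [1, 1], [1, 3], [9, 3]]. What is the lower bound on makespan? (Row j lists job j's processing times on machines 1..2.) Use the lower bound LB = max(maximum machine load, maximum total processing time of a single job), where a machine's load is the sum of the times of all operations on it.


Machine loads:
  Machine 1: 10 + 1 + 1 + 9 = 21
  Machine 2: 8 + 1 + 3 + 3 = 15
Max machine load = 21
Job totals:
  Job 1: 18
  Job 2: 2
  Job 3: 4
  Job 4: 12
Max job total = 18
Lower bound = max(21, 18) = 21

21


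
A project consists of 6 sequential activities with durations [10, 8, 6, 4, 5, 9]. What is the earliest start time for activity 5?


Activity 5 starts after activities 1 through 4 complete.
Predecessor durations: [10, 8, 6, 4]
ES = 10 + 8 + 6 + 4 = 28

28


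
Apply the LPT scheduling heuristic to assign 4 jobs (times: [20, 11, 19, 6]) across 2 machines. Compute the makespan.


Sort jobs in decreasing order (LPT): [20, 19, 11, 6]
Assign each job to the least loaded machine:
  Machine 1: jobs [20, 6], load = 26
  Machine 2: jobs [19, 11], load = 30
Makespan = max load = 30

30


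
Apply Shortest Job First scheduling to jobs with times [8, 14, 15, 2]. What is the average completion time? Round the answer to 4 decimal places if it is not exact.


SJF order (ascending): [2, 8, 14, 15]
Completion times:
  Job 1: burst=2, C=2
  Job 2: burst=8, C=10
  Job 3: burst=14, C=24
  Job 4: burst=15, C=39
Average completion = 75/4 = 18.75

18.75


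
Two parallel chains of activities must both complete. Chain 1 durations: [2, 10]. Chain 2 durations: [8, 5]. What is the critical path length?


Path A total = 2 + 10 = 12
Path B total = 8 + 5 = 13
Critical path = longest path = max(12, 13) = 13

13


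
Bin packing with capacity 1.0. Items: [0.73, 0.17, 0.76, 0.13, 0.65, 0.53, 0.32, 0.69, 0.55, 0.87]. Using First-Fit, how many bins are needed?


Place items sequentially using First-Fit:
  Item 0.73 -> new Bin 1
  Item 0.17 -> Bin 1 (now 0.9)
  Item 0.76 -> new Bin 2
  Item 0.13 -> Bin 2 (now 0.89)
  Item 0.65 -> new Bin 3
  Item 0.53 -> new Bin 4
  Item 0.32 -> Bin 3 (now 0.97)
  Item 0.69 -> new Bin 5
  Item 0.55 -> new Bin 6
  Item 0.87 -> new Bin 7
Total bins used = 7

7


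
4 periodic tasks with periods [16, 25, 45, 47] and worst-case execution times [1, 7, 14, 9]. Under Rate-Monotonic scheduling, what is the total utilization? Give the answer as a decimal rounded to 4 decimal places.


Compute individual utilizations (exact fractions):
  Task 1: C/T = 1/16 (approx. 0.0625)
  Task 2: C/T = 7/25 (approx. 0.28)
  Task 3: C/T = 14/45 (approx. 0.3111)
  Task 4: C/T = 9/47 (approx. 0.1915)
Total utilization U = 1/16 + 7/25 + 14/45 + 9/47 = 142991/169200
Rounded to 4 decimal places: U = 0.8451
RM (Liu & Layland) bound for 4 tasks = 0.756828; compare with U = 142991/169200 (approx. 0.845100)
bound < U <= 1, so the RM sufficient condition is not met (inconclusive; an exact test such as response-time analysis is needed).

0.8451


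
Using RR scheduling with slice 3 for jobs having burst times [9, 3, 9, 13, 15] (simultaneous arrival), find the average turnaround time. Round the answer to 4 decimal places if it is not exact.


Time quantum = 3
Execution trace:
  J1 runs 3 units, time = 3
  J2 runs 3 units, time = 6
  J3 runs 3 units, time = 9
  J4 runs 3 units, time = 12
  J5 runs 3 units, time = 15
  J1 runs 3 units, time = 18
  J3 runs 3 units, time = 21
  J4 runs 3 units, time = 24
  J5 runs 3 units, time = 27
  J1 runs 3 units, time = 30
  J3 runs 3 units, time = 33
  J4 runs 3 units, time = 36
  J5 runs 3 units, time = 39
  J4 runs 3 units, time = 42
  J5 runs 3 units, time = 45
  J4 runs 1 units, time = 46
  J5 runs 3 units, time = 49
Finish times: [30, 6, 33, 46, 49]
Average turnaround = 164/5 = 32.8

32.8


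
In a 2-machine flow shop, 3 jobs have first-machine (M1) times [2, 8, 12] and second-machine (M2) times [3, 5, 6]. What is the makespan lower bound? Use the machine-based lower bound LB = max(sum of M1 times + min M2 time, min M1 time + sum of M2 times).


LB1 = sum(M1 times) + min(M2 times) = 22 + 3 = 25
LB2 = min(M1 times) + sum(M2 times) = 2 + 14 = 16
Lower bound = max(LB1, LB2) = max(25, 16) = 25

25


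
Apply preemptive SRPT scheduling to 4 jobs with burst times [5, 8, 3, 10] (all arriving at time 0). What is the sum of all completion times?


Since all jobs arrive at t=0, SRPT equals SPT ordering.
SPT order: [3, 5, 8, 10]
Completion times:
  Job 1: p=3, C=3
  Job 2: p=5, C=8
  Job 3: p=8, C=16
  Job 4: p=10, C=26
Total completion time = 3 + 8 + 16 + 26 = 53

53


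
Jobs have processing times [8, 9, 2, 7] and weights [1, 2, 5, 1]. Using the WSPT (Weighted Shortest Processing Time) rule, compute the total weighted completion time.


Compute p/w ratios and sort ascending (WSPT): [(2, 5), (9, 2), (7, 1), (8, 1)]
Compute weighted completion times:
  Job (p=2,w=5): C=2, w*C=5*2=10
  Job (p=9,w=2): C=11, w*C=2*11=22
  Job (p=7,w=1): C=18, w*C=1*18=18
  Job (p=8,w=1): C=26, w*C=1*26=26
Total weighted completion time = 76

76


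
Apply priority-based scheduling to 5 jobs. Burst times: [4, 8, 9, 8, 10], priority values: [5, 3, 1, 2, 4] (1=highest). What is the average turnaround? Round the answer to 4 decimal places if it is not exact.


Sort by priority (ascending = highest first):
Order: [(1, 9), (2, 8), (3, 8), (4, 10), (5, 4)]
Completion times:
  Priority 1, burst=9, C=9
  Priority 2, burst=8, C=17
  Priority 3, burst=8, C=25
  Priority 4, burst=10, C=35
  Priority 5, burst=4, C=39
Average turnaround = 125/5 = 25.0

25.0


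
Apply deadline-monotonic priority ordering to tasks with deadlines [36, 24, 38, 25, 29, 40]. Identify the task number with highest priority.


Sort tasks by relative deadline (ascending):
  Task 2: deadline = 24
  Task 4: deadline = 25
  Task 5: deadline = 29
  Task 1: deadline = 36
  Task 3: deadline = 38
  Task 6: deadline = 40
Priority order (highest first): [2, 4, 5, 1, 3, 6]
Highest priority task = 2

2


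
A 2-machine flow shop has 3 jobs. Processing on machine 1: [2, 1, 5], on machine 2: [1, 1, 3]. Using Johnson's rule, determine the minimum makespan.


Apply Johnson's rule:
  Group 1 (a <= b): [(2, 1, 1)]
  Group 2 (a > b): [(3, 5, 3), (1, 2, 1)]
Optimal job order: [2, 3, 1]
Schedule:
  Job 2: M1 done at 1, M2 done at 2
  Job 3: M1 done at 6, M2 done at 9
  Job 1: M1 done at 8, M2 done at 10
Makespan = 10

10


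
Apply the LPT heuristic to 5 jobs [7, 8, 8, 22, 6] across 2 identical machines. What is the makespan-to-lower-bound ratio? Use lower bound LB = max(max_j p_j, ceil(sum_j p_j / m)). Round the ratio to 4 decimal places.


LPT order: [22, 8, 8, 7, 6]
Machine loads after assignment: [28, 23]
LPT makespan = 28
Lower bound = max(max_job, ceil(total/2)) = max(22, 26) = 26
Ratio = 28 / 26 = 1.0769

1.0769


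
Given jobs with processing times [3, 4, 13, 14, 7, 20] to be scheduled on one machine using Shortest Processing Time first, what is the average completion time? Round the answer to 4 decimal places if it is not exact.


Sort jobs by processing time (SPT order): [3, 4, 7, 13, 14, 20]
Compute completion times sequentially:
  Job 1: processing = 3, completes at 3
  Job 2: processing = 4, completes at 7
  Job 3: processing = 7, completes at 14
  Job 4: processing = 13, completes at 27
  Job 5: processing = 14, completes at 41
  Job 6: processing = 20, completes at 61
Sum of completion times = 153
Average completion time = 153/6 = 25.5

25.5


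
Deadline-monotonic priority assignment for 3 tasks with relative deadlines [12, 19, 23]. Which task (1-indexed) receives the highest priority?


Sort tasks by relative deadline (ascending):
  Task 1: deadline = 12
  Task 2: deadline = 19
  Task 3: deadline = 23
Priority order (highest first): [1, 2, 3]
Highest priority task = 1

1


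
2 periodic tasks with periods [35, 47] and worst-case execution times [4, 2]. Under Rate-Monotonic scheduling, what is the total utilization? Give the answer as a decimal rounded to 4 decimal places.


Compute individual utilizations (exact fractions):
  Task 1: C/T = 4/35 (approx. 0.1143)
  Task 2: C/T = 2/47 (approx. 0.0426)
Total utilization U = 4/35 + 2/47 = 258/1645
Rounded to 4 decimal places: U = 0.1568
RM (Liu & Layland) bound for 2 tasks = 0.828427; compare with U = 258/1645 (approx. 0.156839)
U <= bound, so schedulable by RM sufficient condition.

0.1568
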